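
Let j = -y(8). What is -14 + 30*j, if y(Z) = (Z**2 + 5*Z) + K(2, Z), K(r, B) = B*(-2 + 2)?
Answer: -3134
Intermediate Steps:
K(r, B) = 0 (K(r, B) = B*0 = 0)
y(Z) = Z**2 + 5*Z (y(Z) = (Z**2 + 5*Z) + 0 = Z**2 + 5*Z)
j = -104 (j = -8*(5 + 8) = -8*13 = -1*104 = -104)
-14 + 30*j = -14 + 30*(-104) = -14 - 3120 = -3134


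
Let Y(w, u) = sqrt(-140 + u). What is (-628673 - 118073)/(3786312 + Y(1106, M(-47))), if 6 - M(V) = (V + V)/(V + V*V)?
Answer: -274390324208/1391272771789 + 746746*I*sqrt(70863)/329731646913993 ≈ -0.19722 + 6.0287e-7*I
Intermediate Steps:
M(V) = 6 - 2*V/(V + V**2) (M(V) = 6 - (V + V)/(V + V*V) = 6 - 2*V/(V + V**2))
(-628673 - 118073)/(3786312 + Y(1106, M(-47))) = (-628673 - 118073)/(3786312 + sqrt(-140 + 2*(2 + 3*(-47))/(1 - 47))) = -746746/(3786312 + sqrt(-140 + 2*(2 - 141)/(-46))) = -746746/(3786312 + sqrt(-140 + 2*(-1/46)*(-139))) = -746746/(3786312 + sqrt(-140 + 139/23)) = -746746/(3786312 + sqrt(-3081/23)) = -746746/(3786312 + I*sqrt(70863)/23)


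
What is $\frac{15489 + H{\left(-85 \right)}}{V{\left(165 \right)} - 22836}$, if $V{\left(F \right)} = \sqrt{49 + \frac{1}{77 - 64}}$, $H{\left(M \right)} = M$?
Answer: $- \frac{207861576}{308148955} - \frac{7702 \sqrt{8294}}{3389638505} \approx -0.67476$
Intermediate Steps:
$V{\left(F \right)} = \frac{\sqrt{8294}}{13}$ ($V{\left(F \right)} = \sqrt{49 + \frac{1}{13}} = \sqrt{\frac{638}{13}} = \frac{\sqrt{8294}}{13}$)
$\frac{15489 + H{\left(-85 \right)}}{V{\left(165 \right)} - 22836} = \frac{15489 - 85}{\frac{\sqrt{8294}}{13} - 22836} = \frac{15404}{-22836 + \frac{\sqrt{8294}}{13}}$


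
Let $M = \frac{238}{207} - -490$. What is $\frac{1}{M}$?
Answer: $\frac{207}{101668} \approx 0.002036$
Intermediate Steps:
$M = \frac{101668}{207}$ ($M = 238 \cdot \frac{1}{207} + 490 = \frac{238}{207} + 490 = \frac{101668}{207} \approx 491.15$)
$\frac{1}{M} = \frac{1}{\frac{101668}{207}} = \frac{207}{101668}$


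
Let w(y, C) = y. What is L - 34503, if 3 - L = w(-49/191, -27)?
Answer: -6589451/191 ≈ -34500.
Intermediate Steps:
L = 622/191 (L = 3 - (-49)/191 = 3 - 1*(-49/191) = 3 + 49/191 = 622/191 ≈ 3.2565)
L - 34503 = 622/191 - 34503 = -6589451/191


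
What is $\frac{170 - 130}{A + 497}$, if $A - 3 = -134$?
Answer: $\frac{20}{183} \approx 0.10929$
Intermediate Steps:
$A = -131$ ($A = 3 - 134 = -131$)
$\frac{170 - 130}{A + 497} = \frac{170 - 130}{-131 + 497} = \frac{40}{366} = 40 \cdot \frac{1}{366} = \frac{20}{183}$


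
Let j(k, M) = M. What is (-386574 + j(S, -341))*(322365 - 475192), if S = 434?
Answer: 59131058705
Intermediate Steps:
(-386574 + j(S, -341))*(322365 - 475192) = (-386574 - 341)*(322365 - 475192) = -386915*(-152827) = 59131058705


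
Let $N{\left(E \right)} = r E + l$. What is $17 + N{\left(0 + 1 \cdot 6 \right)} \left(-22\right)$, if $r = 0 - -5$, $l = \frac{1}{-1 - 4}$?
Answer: $- \frac{3193}{5} \approx -638.6$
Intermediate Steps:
$l = - \frac{1}{5}$ ($l = \frac{1}{-5} = - \frac{1}{5} \approx -0.2$)
$r = 5$ ($r = 0 + 5 = 5$)
$N{\left(E \right)} = - \frac{1}{5} + 5 E$ ($N{\left(E \right)} = 5 E - \frac{1}{5} = - \frac{1}{5} + 5 E$)
$17 + N{\left(0 + 1 \cdot 6 \right)} \left(-22\right) = 17 + \left(- \frac{1}{5} + 5 \left(0 + 1 \cdot 6\right)\right) \left(-22\right) = 17 + \left(- \frac{1}{5} + 5 \left(0 + 6\right)\right) \left(-22\right) = 17 + \left(- \frac{1}{5} + 5 \cdot 6\right) \left(-22\right) = 17 + \left(- \frac{1}{5} + 30\right) \left(-22\right) = 17 + \frac{149}{5} \left(-22\right) = 17 - \frac{3278}{5} = - \frac{3193}{5}$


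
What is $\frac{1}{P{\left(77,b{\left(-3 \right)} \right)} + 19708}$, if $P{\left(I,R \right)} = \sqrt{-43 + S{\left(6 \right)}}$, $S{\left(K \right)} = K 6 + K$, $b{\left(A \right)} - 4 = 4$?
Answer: $\frac{19708}{388405265} - \frac{i}{388405265} \approx 5.0741 \cdot 10^{-5} - 2.5746 \cdot 10^{-9} i$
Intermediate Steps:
$b{\left(A \right)} = 8$ ($b{\left(A \right)} = 4 + 4 = 8$)
$S{\left(K \right)} = 7 K$ ($S{\left(K \right)} = 6 K + K = 7 K$)
$P{\left(I,R \right)} = i$ ($P{\left(I,R \right)} = \sqrt{-43 + 7 \cdot 6} = \sqrt{-43 + 42} = \sqrt{-1} = i$)
$\frac{1}{P{\left(77,b{\left(-3 \right)} \right)} + 19708} = \frac{1}{i + 19708} = \frac{1}{19708 + i} = \frac{19708 - i}{388405265}$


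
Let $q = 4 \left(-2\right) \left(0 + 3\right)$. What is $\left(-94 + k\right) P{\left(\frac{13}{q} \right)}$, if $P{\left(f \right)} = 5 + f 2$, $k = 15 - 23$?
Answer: $- \frac{799}{2} \approx -399.5$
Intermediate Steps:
$k = -8$
$q = -24$ ($q = \left(-8\right) 3 = -24$)
$P{\left(f \right)} = 5 + 2 f$
$\left(-94 + k\right) P{\left(\frac{13}{q} \right)} = \left(-94 - 8\right) \left(5 + 2 \frac{13}{-24}\right) = - 102 \left(5 + 2 \cdot 13 \left(- \frac{1}{24}\right)\right) = - 102 \left(5 + 2 \left(- \frac{13}{24}\right)\right) = - 102 \left(5 - \frac{13}{12}\right) = \left(-102\right) \frac{47}{12} = - \frac{799}{2}$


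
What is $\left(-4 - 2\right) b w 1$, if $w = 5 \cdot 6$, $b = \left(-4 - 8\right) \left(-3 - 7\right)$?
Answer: $-21600$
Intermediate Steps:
$b = 120$ ($b = \left(-12\right) \left(-10\right) = 120$)
$w = 30$
$\left(-4 - 2\right) b w 1 = \left(-4 - 2\right) 120 \cdot 30 \cdot 1 = \left(-6\right) 120 \cdot 30 \cdot 1 = \left(-720\right) 30 \cdot 1 = \left(-21600\right) 1 = -21600$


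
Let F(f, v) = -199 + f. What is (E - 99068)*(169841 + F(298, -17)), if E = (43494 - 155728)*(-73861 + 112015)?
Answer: -727729831173760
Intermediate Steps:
E = -4282176036 (E = -112234*38154 = -4282176036)
(E - 99068)*(169841 + F(298, -17)) = (-4282176036 - 99068)*(169841 + (-199 + 298)) = -4282275104*(169841 + 99) = -4282275104*169940 = -727729831173760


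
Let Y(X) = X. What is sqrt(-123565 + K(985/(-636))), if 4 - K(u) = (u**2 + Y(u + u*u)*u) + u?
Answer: I*sqrt(5054151391344129)/202248 ≈ 351.51*I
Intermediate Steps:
K(u) = 4 - u - u**2 - u*(u + u**2) (K(u) = 4 - ((u**2 + (u + u*u)*u) + u) = 4 - ((u**2 + (u + u**2)*u) + u) = 4 - ((u**2 + u*(u + u**2)) + u) = 4 - (u + u**2 + u*(u + u**2)) = 4 + (-u - u**2 - u*(u + u**2)) = 4 - u - u**2 - u*(u + u**2))
sqrt(-123565 + K(985/(-636))) = sqrt(-123565 + (4 - 985/(-636) - (985/(-636))**3 - 2*(985/(-636))**2)) = sqrt(-123565 + (4 - 985*(-1)/636 - (985*(-1/636))**3 - 2*(985*(-1/636))**2)) = sqrt(-123565 + (4 - 1*(-985/636) - (-985/636)**3 - 2*(-985/636)**2)) = sqrt(-123565 + (4 + 985/636 - 1*(-955671625/257259456) - 2*970225/404496)) = sqrt(-123565 + (4 + 985/636 + 955671625/257259456 - 970225/202248)) = sqrt(-123565 + 1149011809/257259456) = sqrt(-31787115668831/257259456) = I*sqrt(5054151391344129)/202248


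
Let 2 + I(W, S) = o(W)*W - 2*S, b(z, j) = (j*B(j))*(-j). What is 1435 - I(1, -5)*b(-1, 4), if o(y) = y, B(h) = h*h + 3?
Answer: 4171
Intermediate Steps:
B(h) = 3 + h² (B(h) = h² + 3 = 3 + h²)
b(z, j) = -j²*(3 + j²) (b(z, j) = (j*(3 + j²))*(-j) = -j²*(3 + j²))
I(W, S) = -2 + W² - 2*S (I(W, S) = -2 + (W*W - 2*S) = -2 + (W² - 2*S) = -2 + W² - 2*S)
1435 - I(1, -5)*b(-1, 4) = 1435 - (-2 + 1² - 2*(-5))*4²*(-3 - 1*4²) = 1435 - (-2 + 1 + 10)*16*(-3 - 1*16) = 1435 - 9*16*(-3 - 16) = 1435 - 9*16*(-19) = 1435 - 9*(-304) = 1435 - 1*(-2736) = 1435 + 2736 = 4171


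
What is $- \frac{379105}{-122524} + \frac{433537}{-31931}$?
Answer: $- \frac{41013485633}{3912313844} \approx -10.483$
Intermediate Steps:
$- \frac{379105}{-122524} + \frac{433537}{-31931} = \left(-379105\right) \left(- \frac{1}{122524}\right) + 433537 \left(- \frac{1}{31931}\right) = \frac{379105}{122524} - \frac{433537}{31931} = - \frac{41013485633}{3912313844}$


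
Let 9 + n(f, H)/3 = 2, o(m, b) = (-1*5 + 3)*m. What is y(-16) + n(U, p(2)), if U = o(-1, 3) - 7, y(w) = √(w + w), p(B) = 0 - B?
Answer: -21 + 4*I*√2 ≈ -21.0 + 5.6569*I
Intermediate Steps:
p(B) = -B
o(m, b) = -2*m (o(m, b) = (-5 + 3)*m = -2*m)
y(w) = √2*√w (y(w) = √(2*w) = √2*√w)
U = -5 (U = -2*(-1) - 7 = 2 - 7 = -5)
n(f, H) = -21 (n(f, H) = -27 + 3*2 = -27 + 6 = -21)
y(-16) + n(U, p(2)) = √2*√(-16) - 21 = √2*(4*I) - 21 = 4*I*√2 - 21 = -21 + 4*I*√2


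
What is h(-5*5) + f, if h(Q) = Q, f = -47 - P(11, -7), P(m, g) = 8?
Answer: -80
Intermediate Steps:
f = -55 (f = -47 - 1*8 = -47 - 8 = -55)
h(-5*5) + f = -5*5 - 55 = -25 - 55 = -80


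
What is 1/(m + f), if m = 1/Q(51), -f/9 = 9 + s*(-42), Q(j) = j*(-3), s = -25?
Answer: -153/1458244 ≈ -0.00010492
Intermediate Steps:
Q(j) = -3*j
f = -9531 (f = -9*(9 - 25*(-42)) = -9*(9 + 1050) = -9*1059 = -9531)
m = -1/153 (m = 1/(-3*51) = 1/(-153) = -1/153 ≈ -0.0065359)
1/(m + f) = 1/(-1/153 - 9531) = 1/(-1458244/153) = -153/1458244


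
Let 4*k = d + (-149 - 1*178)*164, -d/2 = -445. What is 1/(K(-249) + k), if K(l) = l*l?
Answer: 2/97633 ≈ 2.0485e-5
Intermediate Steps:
d = 890 (d = -2*(-445) = 890)
K(l) = l²
k = -26369/2 (k = (890 + (-149 - 1*178)*164)/4 = (890 + (-149 - 178)*164)/4 = (890 - 327*164)/4 = (890 - 53628)/4 = (¼)*(-52738) = -26369/2 ≈ -13185.)
1/(K(-249) + k) = 1/((-249)² - 26369/2) = 1/(62001 - 26369/2) = 1/(97633/2) = 2/97633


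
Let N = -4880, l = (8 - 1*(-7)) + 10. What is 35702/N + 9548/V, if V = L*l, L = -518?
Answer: -3635251/451400 ≈ -8.0533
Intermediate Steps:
l = 25 (l = (8 + 7) + 10 = 15 + 10 = 25)
V = -12950 (V = -518*25 = -12950)
35702/N + 9548/V = 35702/(-4880) + 9548/(-12950) = 35702*(-1/4880) + 9548*(-1/12950) = -17851/2440 - 682/925 = -3635251/451400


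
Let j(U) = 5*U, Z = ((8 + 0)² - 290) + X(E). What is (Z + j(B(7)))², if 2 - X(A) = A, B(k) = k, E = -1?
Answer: 35344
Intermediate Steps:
X(A) = 2 - A
Z = -223 (Z = ((8 + 0)² - 290) + (2 - 1*(-1)) = (8² - 290) + (2 + 1) = (64 - 290) + 3 = -226 + 3 = -223)
(Z + j(B(7)))² = (-223 + 5*7)² = (-223 + 35)² = (-188)² = 35344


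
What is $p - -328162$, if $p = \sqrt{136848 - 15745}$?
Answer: $328162 + \sqrt{121103} \approx 3.2851 \cdot 10^{5}$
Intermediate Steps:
$p = \sqrt{121103} \approx 348.0$
$p - -328162 = \sqrt{121103} - -328162 = \sqrt{121103} + 328162 = 328162 + \sqrt{121103}$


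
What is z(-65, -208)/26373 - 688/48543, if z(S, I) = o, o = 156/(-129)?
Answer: -86971452/6116628353 ≈ -0.014219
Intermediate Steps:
o = -52/43 (o = 156*(-1/129) = -52/43 ≈ -1.2093)
z(S, I) = -52/43
z(-65, -208)/26373 - 688/48543 = -52/43/26373 - 688/48543 = -52/43*1/26373 - 688*1/48543 = -52/1134039 - 688/48543 = -86971452/6116628353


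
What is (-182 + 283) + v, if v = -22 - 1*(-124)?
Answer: 203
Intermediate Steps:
v = 102 (v = -22 + 124 = 102)
(-182 + 283) + v = (-182 + 283) + 102 = 101 + 102 = 203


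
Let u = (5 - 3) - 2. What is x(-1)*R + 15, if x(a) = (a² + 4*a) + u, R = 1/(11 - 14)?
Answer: 16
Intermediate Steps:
u = 0 (u = 2 - 2 = 0)
R = -⅓ (R = 1/(-3) = -⅓ ≈ -0.33333)
x(a) = a² + 4*a (x(a) = (a² + 4*a) + 0 = a² + 4*a)
x(-1)*R + 15 = -(4 - 1)*(-⅓) + 15 = -1*3*(-⅓) + 15 = -3*(-⅓) + 15 = 1 + 15 = 16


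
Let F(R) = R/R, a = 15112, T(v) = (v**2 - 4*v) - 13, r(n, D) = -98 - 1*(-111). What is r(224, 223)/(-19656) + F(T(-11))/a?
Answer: -425/714042 ≈ -0.00059520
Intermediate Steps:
r(n, D) = 13 (r(n, D) = -98 + 111 = 13)
T(v) = -13 + v**2 - 4*v
F(R) = 1
r(224, 223)/(-19656) + F(T(-11))/a = 13/(-19656) + 1/15112 = 13*(-1/19656) + 1*(1/15112) = -1/1512 + 1/15112 = -425/714042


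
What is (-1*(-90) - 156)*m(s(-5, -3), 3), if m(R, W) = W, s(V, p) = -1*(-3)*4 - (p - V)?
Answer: -198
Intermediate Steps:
s(V, p) = 12 + V - p (s(V, p) = 3*4 + (V - p) = 12 + (V - p) = 12 + V - p)
(-1*(-90) - 156)*m(s(-5, -3), 3) = (-1*(-90) - 156)*3 = (90 - 156)*3 = -66*3 = -198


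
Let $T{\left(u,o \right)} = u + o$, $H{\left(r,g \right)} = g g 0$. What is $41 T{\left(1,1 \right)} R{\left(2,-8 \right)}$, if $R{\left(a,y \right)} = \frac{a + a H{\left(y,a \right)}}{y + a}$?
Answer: $- \frac{82}{3} \approx -27.333$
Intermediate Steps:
$H{\left(r,g \right)} = 0$ ($H{\left(r,g \right)} = g^{2} \cdot 0 = 0$)
$T{\left(u,o \right)} = o + u$
$R{\left(a,y \right)} = \frac{a}{a + y}$ ($R{\left(a,y \right)} = \frac{a + a 0}{y + a} = \frac{a + 0}{a + y} = \frac{a}{a + y}$)
$41 T{\left(1,1 \right)} R{\left(2,-8 \right)} = 41 \left(1 + 1\right) \frac{2}{2 - 8} = 41 \cdot 2 \frac{2}{-6} = 82 \cdot 2 \left(- \frac{1}{6}\right) = 82 \left(- \frac{1}{3}\right) = - \frac{82}{3}$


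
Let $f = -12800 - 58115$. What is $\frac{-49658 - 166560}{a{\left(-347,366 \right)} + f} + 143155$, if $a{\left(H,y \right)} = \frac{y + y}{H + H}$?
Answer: $\frac{3522814800651}{24607871} \approx 1.4316 \cdot 10^{5}$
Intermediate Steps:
$a{\left(H,y \right)} = \frac{y}{H}$ ($a{\left(H,y \right)} = \frac{2 y}{2 H} = 2 y \frac{1}{2 H} = \frac{y}{H}$)
$f = -70915$
$\frac{-49658 - 166560}{a{\left(-347,366 \right)} + f} + 143155 = \frac{-49658 - 166560}{\frac{366}{-347} - 70915} + 143155 = - \frac{216218}{366 \left(- \frac{1}{347}\right) - 70915} + 143155 = - \frac{216218}{- \frac{366}{347} - 70915} + 143155 = - \frac{216218}{- \frac{24607871}{347}} + 143155 = \left(-216218\right) \left(- \frac{347}{24607871}\right) + 143155 = \frac{75027646}{24607871} + 143155 = \frac{3522814800651}{24607871}$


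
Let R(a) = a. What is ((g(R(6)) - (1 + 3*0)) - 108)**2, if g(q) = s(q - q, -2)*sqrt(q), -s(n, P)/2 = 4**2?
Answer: 18025 + 6976*sqrt(6) ≈ 35113.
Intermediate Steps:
s(n, P) = -32 (s(n, P) = -2*4**2 = -2*16 = -32)
g(q) = -32*sqrt(q)
((g(R(6)) - (1 + 3*0)) - 108)**2 = ((-32*sqrt(6) - (1 + 3*0)) - 108)**2 = ((-32*sqrt(6) - (1 + 0)) - 108)**2 = ((-32*sqrt(6) - 1*1) - 108)**2 = ((-32*sqrt(6) - 1) - 108)**2 = ((-1 - 32*sqrt(6)) - 108)**2 = (-109 - 32*sqrt(6))**2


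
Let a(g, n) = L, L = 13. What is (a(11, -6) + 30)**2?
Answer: 1849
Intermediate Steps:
a(g, n) = 13
(a(11, -6) + 30)**2 = (13 + 30)**2 = 43**2 = 1849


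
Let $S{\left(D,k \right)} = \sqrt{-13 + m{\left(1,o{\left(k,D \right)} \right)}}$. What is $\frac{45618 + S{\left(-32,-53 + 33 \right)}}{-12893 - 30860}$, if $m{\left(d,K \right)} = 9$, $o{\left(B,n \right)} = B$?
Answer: $- \frac{45618}{43753} - \frac{2 i}{43753} \approx -1.0426 - 4.5711 \cdot 10^{-5} i$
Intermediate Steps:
$S{\left(D,k \right)} = 2 i$ ($S{\left(D,k \right)} = \sqrt{-13 + 9} = \sqrt{-4} = 2 i$)
$\frac{45618 + S{\left(-32,-53 + 33 \right)}}{-12893 - 30860} = \frac{45618 + 2 i}{-12893 - 30860} = \frac{45618 + 2 i}{-43753} = \left(45618 + 2 i\right) \left(- \frac{1}{43753}\right) = - \frac{45618}{43753} - \frac{2 i}{43753}$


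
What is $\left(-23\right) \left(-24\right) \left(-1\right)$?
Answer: $-552$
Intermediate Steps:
$\left(-23\right) \left(-24\right) \left(-1\right) = 552 \left(-1\right) = -552$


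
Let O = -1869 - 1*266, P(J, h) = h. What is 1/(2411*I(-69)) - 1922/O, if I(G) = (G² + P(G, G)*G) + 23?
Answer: 1769239141/1965309773 ≈ 0.90023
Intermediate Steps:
I(G) = 23 + 2*G² (I(G) = (G² + G*G) + 23 = (G² + G²) + 23 = 2*G² + 23 = 23 + 2*G²)
O = -2135 (O = -1869 - 266 = -2135)
1/(2411*I(-69)) - 1922/O = 1/(2411*(23 + 2*(-69)²)) - 1922/(-2135) = 1/(2411*(23 + 2*4761)) - 1922*(-1/2135) = 1/(2411*(23 + 9522)) + 1922/2135 = (1/2411)/9545 + 1922/2135 = (1/2411)*(1/9545) + 1922/2135 = 1/23012995 + 1922/2135 = 1769239141/1965309773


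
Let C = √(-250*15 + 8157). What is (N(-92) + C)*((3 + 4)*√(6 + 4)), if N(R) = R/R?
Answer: 7*√10 + 7*√44070 ≈ 1491.6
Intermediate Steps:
N(R) = 1
C = √4407 (C = √(-3750 + 8157) = √4407 ≈ 66.385)
(N(-92) + C)*((3 + 4)*√(6 + 4)) = (1 + √4407)*((3 + 4)*√(6 + 4)) = (1 + √4407)*(7*√10) = 7*√10*(1 + √4407)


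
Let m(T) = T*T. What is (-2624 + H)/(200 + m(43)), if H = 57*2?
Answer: -2510/2049 ≈ -1.2250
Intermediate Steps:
m(T) = T²
H = 114
(-2624 + H)/(200 + m(43)) = (-2624 + 114)/(200 + 43²) = -2510/(200 + 1849) = -2510/2049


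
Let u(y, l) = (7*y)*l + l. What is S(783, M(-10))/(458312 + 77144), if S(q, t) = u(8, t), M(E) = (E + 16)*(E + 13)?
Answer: 513/267728 ≈ 0.0019161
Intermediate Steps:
M(E) = (13 + E)*(16 + E) (M(E) = (16 + E)*(13 + E) = (13 + E)*(16 + E))
u(y, l) = l + 7*l*y (u(y, l) = 7*l*y + l = l + 7*l*y)
S(q, t) = 57*t (S(q, t) = t*(1 + 7*8) = t*(1 + 56) = t*57 = 57*t)
S(783, M(-10))/(458312 + 77144) = (57*(208 + (-10)² + 29*(-10)))/(458312 + 77144) = (57*(208 + 100 - 290))/535456 = (57*18)*(1/535456) = 1026*(1/535456) = 513/267728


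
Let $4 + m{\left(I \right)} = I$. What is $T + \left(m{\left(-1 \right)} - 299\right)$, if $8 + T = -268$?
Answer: $-580$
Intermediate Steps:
$T = -276$ ($T = -8 - 268 = -276$)
$m{\left(I \right)} = -4 + I$
$T + \left(m{\left(-1 \right)} - 299\right) = -276 - 304 = -580$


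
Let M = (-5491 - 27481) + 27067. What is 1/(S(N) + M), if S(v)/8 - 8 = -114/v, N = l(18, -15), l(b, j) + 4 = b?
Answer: -7/41343 ≈ -0.00016932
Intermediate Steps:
l(b, j) = -4 + b
N = 14 (N = -4 + 18 = 14)
M = -5905 (M = -32972 + 27067 = -5905)
S(v) = 64 - 912/v (S(v) = 64 + 8*(-114/v) = 64 - 912/v)
1/(S(N) + M) = 1/((64 - 912/14) - 5905) = 1/((64 - 912*1/14) - 5905) = 1/((64 - 456/7) - 5905) = 1/(-8/7 - 5905) = 1/(-41343/7) = -7/41343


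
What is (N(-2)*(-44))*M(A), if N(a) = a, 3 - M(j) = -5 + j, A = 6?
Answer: 176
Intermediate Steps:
M(j) = 8 - j (M(j) = 3 - (-5 + j) = 3 + (5 - j) = 8 - j)
(N(-2)*(-44))*M(A) = (-2*(-44))*(8 - 1*6) = 88*(8 - 6) = 88*2 = 176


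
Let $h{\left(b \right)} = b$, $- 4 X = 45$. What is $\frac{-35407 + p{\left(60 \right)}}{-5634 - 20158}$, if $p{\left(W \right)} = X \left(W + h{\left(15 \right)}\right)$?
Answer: $\frac{145003}{103168} \approx 1.4055$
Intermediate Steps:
$X = - \frac{45}{4}$ ($X = \left(- \frac{1}{4}\right) 45 = - \frac{45}{4} \approx -11.25$)
$p{\left(W \right)} = - \frac{675}{4} - \frac{45 W}{4}$ ($p{\left(W \right)} = - \frac{45 \left(W + 15\right)}{4} = - \frac{45 \left(15 + W\right)}{4} = - \frac{675}{4} - \frac{45 W}{4}$)
$\frac{-35407 + p{\left(60 \right)}}{-5634 - 20158} = \frac{-35407 - \frac{3375}{4}}{-5634 - 20158} = \frac{-35407 - \frac{3375}{4}}{-25792} = \left(-35407 - \frac{3375}{4}\right) \left(- \frac{1}{25792}\right) = \left(- \frac{145003}{4}\right) \left(- \frac{1}{25792}\right) = \frac{145003}{103168}$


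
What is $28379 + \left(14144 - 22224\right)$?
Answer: $20299$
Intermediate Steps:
$28379 + \left(14144 - 22224\right) = 28379 - 8080 = 20299$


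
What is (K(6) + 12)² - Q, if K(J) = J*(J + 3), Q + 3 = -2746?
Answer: 7105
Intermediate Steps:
Q = -2749 (Q = -3 - 2746 = -2749)
K(J) = J*(3 + J)
(K(6) + 12)² - Q = (6*(3 + 6) + 12)² - 1*(-2749) = (6*9 + 12)² + 2749 = (54 + 12)² + 2749 = 66² + 2749 = 4356 + 2749 = 7105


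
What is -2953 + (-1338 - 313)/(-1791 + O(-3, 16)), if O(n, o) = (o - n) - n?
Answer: -5222206/1769 ≈ -2952.1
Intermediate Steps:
O(n, o) = o - 2*n
-2953 + (-1338 - 313)/(-1791 + O(-3, 16)) = -2953 + (-1338 - 313)/(-1791 + (16 - 2*(-3))) = -2953 - 1651/(-1791 + (16 + 6)) = -2953 - 1651/(-1791 + 22) = -2953 - 1651/(-1769) = -2953 - 1651*(-1/1769) = -2953 + 1651/1769 = -5222206/1769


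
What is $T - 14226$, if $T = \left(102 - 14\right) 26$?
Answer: $-11938$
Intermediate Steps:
$T = 2288$ ($T = 88 \cdot 26 = 2288$)
$T - 14226 = 2288 - 14226 = -11938$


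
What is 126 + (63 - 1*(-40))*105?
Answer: 10941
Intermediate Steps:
126 + (63 - 1*(-40))*105 = 126 + (63 + 40)*105 = 126 + 103*105 = 126 + 10815 = 10941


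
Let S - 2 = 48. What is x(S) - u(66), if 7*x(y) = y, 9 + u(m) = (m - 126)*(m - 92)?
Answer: -10807/7 ≈ -1543.9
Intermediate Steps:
u(m) = -9 + (-126 + m)*(-92 + m) (u(m) = -9 + (m - 126)*(m - 92) = -9 + (-126 + m)*(-92 + m))
S = 50 (S = 2 + 48 = 50)
x(y) = y/7
x(S) - u(66) = (⅐)*50 - (11583 + 66² - 218*66) = 50/7 - (11583 + 4356 - 14388) = 50/7 - 1*1551 = 50/7 - 1551 = -10807/7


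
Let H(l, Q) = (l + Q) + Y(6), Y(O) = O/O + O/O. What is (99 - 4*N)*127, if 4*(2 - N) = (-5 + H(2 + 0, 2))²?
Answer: 11684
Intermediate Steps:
Y(O) = 2 (Y(O) = 1 + 1 = 2)
H(l, Q) = 2 + Q + l (H(l, Q) = (l + Q) + 2 = (Q + l) + 2 = 2 + Q + l)
N = 7/4 (N = 2 - (-5 + (2 + 2 + (2 + 0)))²/4 = 2 - (-5 + (2 + 2 + 2))²/4 = 2 - (-5 + 6)²/4 = 2 - ¼*1² = 2 - ¼*1 = 2 - ¼ = 7/4 ≈ 1.7500)
(99 - 4*N)*127 = (99 - 4*7/4)*127 = (99 - 7)*127 = 92*127 = 11684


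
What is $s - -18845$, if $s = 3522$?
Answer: $22367$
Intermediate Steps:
$s - -18845 = 3522 - -18845 = 3522 + 18845 = 22367$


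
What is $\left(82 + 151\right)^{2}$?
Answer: $54289$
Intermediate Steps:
$\left(82 + 151\right)^{2} = 233^{2} = 54289$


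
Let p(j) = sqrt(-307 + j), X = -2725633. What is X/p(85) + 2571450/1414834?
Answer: 1285725/707417 + 2725633*I*sqrt(222)/222 ≈ 1.8175 + 1.8293e+5*I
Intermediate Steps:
X/p(85) + 2571450/1414834 = -2725633/sqrt(-307 + 85) + 2571450/1414834 = -2725633*(-I*sqrt(222)/222) + 2571450*(1/1414834) = -2725633*(-I*sqrt(222)/222) + 1285725/707417 = -(-2725633)*I*sqrt(222)/222 + 1285725/707417 = 2725633*I*sqrt(222)/222 + 1285725/707417 = 1285725/707417 + 2725633*I*sqrt(222)/222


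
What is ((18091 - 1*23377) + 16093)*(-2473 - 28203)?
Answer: -331515532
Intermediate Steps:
((18091 - 1*23377) + 16093)*(-2473 - 28203) = ((18091 - 23377) + 16093)*(-30676) = (-5286 + 16093)*(-30676) = 10807*(-30676) = -331515532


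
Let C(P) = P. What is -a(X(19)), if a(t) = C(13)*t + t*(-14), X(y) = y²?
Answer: 361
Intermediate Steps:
a(t) = -t (a(t) = 13*t + t*(-14) = 13*t - 14*t = -t)
-a(X(19)) = -(-1)*19² = -(-1)*361 = -1*(-361) = 361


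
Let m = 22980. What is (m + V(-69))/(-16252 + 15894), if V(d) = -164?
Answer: -11408/179 ≈ -63.732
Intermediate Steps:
(m + V(-69))/(-16252 + 15894) = (22980 - 164)/(-16252 + 15894) = 22816/(-358) = 22816*(-1/358) = -11408/179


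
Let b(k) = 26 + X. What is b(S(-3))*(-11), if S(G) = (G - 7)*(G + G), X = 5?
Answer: -341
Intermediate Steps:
S(G) = 2*G*(-7 + G) (S(G) = (-7 + G)*(2*G) = 2*G*(-7 + G))
b(k) = 31 (b(k) = 26 + 5 = 31)
b(S(-3))*(-11) = 31*(-11) = -341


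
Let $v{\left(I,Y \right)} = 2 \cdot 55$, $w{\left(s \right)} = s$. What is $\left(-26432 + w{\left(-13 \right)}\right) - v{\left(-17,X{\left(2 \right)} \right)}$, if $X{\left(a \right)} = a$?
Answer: $-26555$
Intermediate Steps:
$v{\left(I,Y \right)} = 110$
$\left(-26432 + w{\left(-13 \right)}\right) - v{\left(-17,X{\left(2 \right)} \right)} = \left(-26432 - 13\right) - 110 = -26445 - 110 = -26555$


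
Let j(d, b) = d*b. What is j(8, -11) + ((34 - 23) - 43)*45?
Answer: -1528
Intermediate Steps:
j(d, b) = b*d
j(8, -11) + ((34 - 23) - 43)*45 = -11*8 + ((34 - 23) - 43)*45 = -88 + (11 - 43)*45 = -88 - 32*45 = -88 - 1440 = -1528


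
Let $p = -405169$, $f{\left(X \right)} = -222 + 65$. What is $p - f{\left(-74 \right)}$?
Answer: $-405012$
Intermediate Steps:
$f{\left(X \right)} = -157$
$p - f{\left(-74 \right)} = -405169 - -157 = -405169 + 157 = -405012$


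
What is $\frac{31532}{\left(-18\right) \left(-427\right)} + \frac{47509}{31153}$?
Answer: $\frac{673735285}{119720979} \approx 5.6275$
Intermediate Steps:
$\frac{31532}{\left(-18\right) \left(-427\right)} + \frac{47509}{31153} = \frac{31532}{7686} + 47509 \cdot \frac{1}{31153} = 31532 \cdot \frac{1}{7686} + \frac{47509}{31153} = \frac{15766}{3843} + \frac{47509}{31153} = \frac{673735285}{119720979}$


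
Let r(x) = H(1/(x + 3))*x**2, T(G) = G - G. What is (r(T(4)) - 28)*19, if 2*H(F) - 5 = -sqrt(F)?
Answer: -532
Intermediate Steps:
H(F) = 5/2 - sqrt(F)/2 (H(F) = 5/2 + (-sqrt(F))/2 = 5/2 - sqrt(F)/2)
T(G) = 0
r(x) = x**2*(5/2 - sqrt(1/(3 + x))/2) (r(x) = (5/2 - sqrt(1/(x + 3))/2)*x**2 = (5/2 - sqrt(1/(3 + x))/2)*x**2 = x**2*(5/2 - sqrt(1/(3 + x))/2))
(r(T(4)) - 28)*19 = ((1/2)*0**2*(5 - sqrt(1/(3 + 0))) - 28)*19 = ((1/2)*0*(5 - sqrt(1/3)) - 28)*19 = ((1/2)*0*(5 - sqrt(3)/3) - 28)*19 = (0 - 28)*19 = -28*19 = -532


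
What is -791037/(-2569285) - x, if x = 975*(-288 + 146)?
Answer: 355718299287/2569285 ≈ 1.3845e+5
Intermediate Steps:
x = -138450 (x = 975*(-142) = -138450)
-791037/(-2569285) - x = -791037/(-2569285) - 1*(-138450) = -791037*(-1/2569285) + 138450 = 791037/2569285 + 138450 = 355718299287/2569285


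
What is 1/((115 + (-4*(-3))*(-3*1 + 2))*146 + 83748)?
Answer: 1/98786 ≈ 1.0123e-5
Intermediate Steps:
1/((115 + (-4*(-3))*(-3*1 + 2))*146 + 83748) = 1/((115 + 12*(-3 + 2))*146 + 83748) = 1/((115 + 12*(-1))*146 + 83748) = 1/((115 - 12)*146 + 83748) = 1/(103*146 + 83748) = 1/(15038 + 83748) = 1/98786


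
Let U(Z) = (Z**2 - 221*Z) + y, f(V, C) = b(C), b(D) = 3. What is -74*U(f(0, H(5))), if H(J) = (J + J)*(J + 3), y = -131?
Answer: 58090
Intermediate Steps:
H(J) = 2*J*(3 + J) (H(J) = (2*J)*(3 + J) = 2*J*(3 + J))
f(V, C) = 3
U(Z) = -131 + Z**2 - 221*Z (U(Z) = (Z**2 - 221*Z) - 131 = -131 + Z**2 - 221*Z)
-74*U(f(0, H(5))) = -74*(-131 + 3**2 - 221*3) = -74*(-131 + 9 - 663) = -74*(-785) = 58090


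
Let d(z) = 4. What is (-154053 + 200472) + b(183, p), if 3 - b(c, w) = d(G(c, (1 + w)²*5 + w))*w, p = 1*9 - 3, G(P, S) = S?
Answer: 46398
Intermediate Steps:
p = 6 (p = 9 - 3 = 6)
b(c, w) = 3 - 4*w
(-154053 + 200472) + b(183, p) = (-154053 + 200472) + (3 - 4*6) = 46419 + (3 - 24) = 46419 - 21 = 46398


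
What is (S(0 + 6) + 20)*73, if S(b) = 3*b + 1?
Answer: 2847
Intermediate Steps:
S(b) = 1 + 3*b
(S(0 + 6) + 20)*73 = ((1 + 3*(0 + 6)) + 20)*73 = ((1 + 3*6) + 20)*73 = ((1 + 18) + 20)*73 = (19 + 20)*73 = 39*73 = 2847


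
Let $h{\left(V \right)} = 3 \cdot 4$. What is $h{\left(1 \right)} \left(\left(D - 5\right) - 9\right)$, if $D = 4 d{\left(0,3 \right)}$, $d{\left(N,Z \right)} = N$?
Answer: $-168$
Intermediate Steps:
$h{\left(V \right)} = 12$
$D = 0$ ($D = 4 \cdot 0 = 0$)
$h{\left(1 \right)} \left(\left(D - 5\right) - 9\right) = 12 \left(\left(0 - 5\right) - 9\right) = 12 \left(-5 - 9\right) = 12 \left(-14\right) = -168$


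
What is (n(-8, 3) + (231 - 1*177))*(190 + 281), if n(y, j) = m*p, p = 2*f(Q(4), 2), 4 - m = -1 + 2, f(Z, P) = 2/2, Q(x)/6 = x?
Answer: 28260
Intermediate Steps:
Q(x) = 6*x
f(Z, P) = 1 (f(Z, P) = 2*(1/2) = 1)
m = 3 (m = 4 - (-1 + 2) = 4 - 1*1 = 4 - 1 = 3)
p = 2 (p = 2*1 = 2)
n(y, j) = 6 (n(y, j) = 3*2 = 6)
(n(-8, 3) + (231 - 1*177))*(190 + 281) = (6 + (231 - 1*177))*(190 + 281) = (6 + (231 - 177))*471 = (6 + 54)*471 = 60*471 = 28260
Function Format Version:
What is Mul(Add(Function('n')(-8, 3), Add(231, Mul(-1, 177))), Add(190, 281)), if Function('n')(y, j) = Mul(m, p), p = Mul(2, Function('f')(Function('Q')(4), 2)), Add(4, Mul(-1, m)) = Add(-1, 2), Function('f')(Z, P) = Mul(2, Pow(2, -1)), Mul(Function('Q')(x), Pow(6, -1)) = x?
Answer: 28260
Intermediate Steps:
Function('Q')(x) = Mul(6, x)
Function('f')(Z, P) = 1 (Function('f')(Z, P) = Mul(2, Rational(1, 2)) = 1)
m = 3 (m = Add(4, Mul(-1, Add(-1, 2))) = Add(4, Mul(-1, 1)) = Add(4, -1) = 3)
p = 2 (p = Mul(2, 1) = 2)
Function('n')(y, j) = 6 (Function('n')(y, j) = Mul(3, 2) = 6)
Mul(Add(Function('n')(-8, 3), Add(231, Mul(-1, 177))), Add(190, 281)) = Mul(Add(6, Add(231, Mul(-1, 177))), Add(190, 281)) = Mul(Add(6, Add(231, -177)), 471) = Mul(Add(6, 54), 471) = Mul(60, 471) = 28260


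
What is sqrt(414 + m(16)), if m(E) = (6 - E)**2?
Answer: sqrt(514) ≈ 22.672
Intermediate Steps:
sqrt(414 + m(16)) = sqrt(414 + (-6 + 16)**2) = sqrt(414 + 10**2) = sqrt(414 + 100) = sqrt(514)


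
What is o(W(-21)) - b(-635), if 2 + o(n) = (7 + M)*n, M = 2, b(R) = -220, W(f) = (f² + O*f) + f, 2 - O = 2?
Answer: 3998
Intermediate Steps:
O = 0 (O = 2 - 1*2 = 2 - 2 = 0)
W(f) = f + f² (W(f) = (f² + 0*f) + f = (f² + 0) + f = f² + f = f + f²)
o(n) = -2 + 9*n (o(n) = -2 + (7 + 2)*n = -2 + 9*n)
o(W(-21)) - b(-635) = (-2 + 9*(-21*(1 - 21))) - 1*(-220) = (-2 + 9*(-21*(-20))) + 220 = (-2 + 9*420) + 220 = (-2 + 3780) + 220 = 3778 + 220 = 3998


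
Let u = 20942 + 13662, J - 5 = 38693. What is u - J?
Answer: -4094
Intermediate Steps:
J = 38698 (J = 5 + 38693 = 38698)
u = 34604
u - J = 34604 - 1*38698 = 34604 - 38698 = -4094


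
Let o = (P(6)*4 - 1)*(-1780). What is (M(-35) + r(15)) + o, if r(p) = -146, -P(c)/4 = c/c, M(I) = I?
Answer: 30079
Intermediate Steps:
P(c) = -4 (P(c) = -4*c/c = -4*1 = -4)
o = 30260 (o = (-4*4 - 1)*(-1780) = (-16 - 1)*(-1780) = -17*(-1780) = 30260)
(M(-35) + r(15)) + o = (-35 - 146) + 30260 = -181 + 30260 = 30079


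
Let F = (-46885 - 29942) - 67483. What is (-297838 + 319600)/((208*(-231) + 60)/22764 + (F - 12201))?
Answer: -20641257/148452683 ≈ -0.13904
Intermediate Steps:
F = -144310 (F = -76827 - 67483 = -144310)
(-297838 + 319600)/((208*(-231) + 60)/22764 + (F - 12201)) = (-297838 + 319600)/((208*(-231) + 60)/22764 + (-144310 - 12201)) = 21762/((-48048 + 60)*(1/22764) - 156511) = 21762/(-47988*1/22764 - 156511) = 21762/(-3999/1897 - 156511) = 21762/(-296905366/1897) = 21762*(-1897/296905366) = -20641257/148452683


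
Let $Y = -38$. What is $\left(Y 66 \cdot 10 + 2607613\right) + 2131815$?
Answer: $4714348$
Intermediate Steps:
$\left(Y 66 \cdot 10 + 2607613\right) + 2131815 = \left(\left(-38\right) 66 \cdot 10 + 2607613\right) + 2131815 = \left(\left(-2508\right) 10 + 2607613\right) + 2131815 = \left(-25080 + 2607613\right) + 2131815 = 2582533 + 2131815 = 4714348$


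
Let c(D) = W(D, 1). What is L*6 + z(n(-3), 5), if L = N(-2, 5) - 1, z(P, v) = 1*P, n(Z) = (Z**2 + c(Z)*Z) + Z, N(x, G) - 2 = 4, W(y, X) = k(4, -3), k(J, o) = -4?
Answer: 48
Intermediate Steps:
W(y, X) = -4
c(D) = -4
N(x, G) = 6 (N(x, G) = 2 + 4 = 6)
n(Z) = Z**2 - 3*Z (n(Z) = (Z**2 - 4*Z) + Z = Z**2 - 3*Z)
z(P, v) = P
L = 5 (L = 6 - 1 = 5)
L*6 + z(n(-3), 5) = 5*6 - 3*(-3 - 3) = 30 - 3*(-6) = 30 + 18 = 48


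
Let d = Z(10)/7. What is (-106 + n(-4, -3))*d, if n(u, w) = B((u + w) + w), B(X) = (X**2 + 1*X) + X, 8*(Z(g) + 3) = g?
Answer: 13/2 ≈ 6.5000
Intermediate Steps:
Z(g) = -3 + g/8
B(X) = X**2 + 2*X (B(X) = (X**2 + X) + X = (X + X**2) + X = X**2 + 2*X)
n(u, w) = (u + 2*w)*(2 + u + 2*w) (n(u, w) = ((u + w) + w)*(2 + ((u + w) + w)) = (u + 2*w)*(2 + (u + 2*w)) = (u + 2*w)*(2 + u + 2*w))
d = -1/4 (d = (-3 + (1/8)*10)/7 = (-3 + 5/4)*(1/7) = -7/4*1/7 = -1/4 ≈ -0.25000)
(-106 + n(-4, -3))*d = (-106 + (-4 + 2*(-3))*(2 - 4 + 2*(-3)))*(-1/4) = (-106 + (-4 - 6)*(2 - 4 - 6))*(-1/4) = (-106 - 10*(-8))*(-1/4) = (-106 + 80)*(-1/4) = -26*(-1/4) = 13/2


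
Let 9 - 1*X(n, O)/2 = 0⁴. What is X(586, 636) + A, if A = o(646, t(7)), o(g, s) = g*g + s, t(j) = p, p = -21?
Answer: 417313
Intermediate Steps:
t(j) = -21
X(n, O) = 18 (X(n, O) = 18 - 2*0⁴ = 18 - 2*0 = 18 + 0 = 18)
o(g, s) = s + g² (o(g, s) = g² + s = s + g²)
A = 417295 (A = -21 + 646² = -21 + 417316 = 417295)
X(586, 636) + A = 18 + 417295 = 417313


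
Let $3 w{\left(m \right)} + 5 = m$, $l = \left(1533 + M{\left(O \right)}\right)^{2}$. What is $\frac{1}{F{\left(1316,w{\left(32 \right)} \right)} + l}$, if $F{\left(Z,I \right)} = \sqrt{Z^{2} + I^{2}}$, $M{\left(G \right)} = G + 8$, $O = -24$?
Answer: $\frac{2301289}{5295929329584} - \frac{\sqrt{1731937}}{5295929329584} \approx 4.3429 \cdot 10^{-7}$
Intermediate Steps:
$M{\left(G \right)} = 8 + G$
$l = 2301289$ ($l = \left(1533 + \left(8 - 24\right)\right)^{2} = \left(1533 - 16\right)^{2} = 1517^{2} = 2301289$)
$w{\left(m \right)} = - \frac{5}{3} + \frac{m}{3}$
$F{\left(Z,I \right)} = \sqrt{I^{2} + Z^{2}}$
$\frac{1}{F{\left(1316,w{\left(32 \right)} \right)} + l} = \frac{1}{\sqrt{\left(- \frac{5}{3} + \frac{1}{3} \cdot 32\right)^{2} + 1316^{2}} + 2301289} = \frac{1}{\sqrt{\left(- \frac{5}{3} + \frac{32}{3}\right)^{2} + 1731856} + 2301289} = \frac{1}{\sqrt{9^{2} + 1731856} + 2301289} = \frac{1}{\sqrt{81 + 1731856} + 2301289} = \frac{1}{\sqrt{1731937} + 2301289} = \frac{1}{2301289 + \sqrt{1731937}}$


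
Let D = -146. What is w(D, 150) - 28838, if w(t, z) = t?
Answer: -28984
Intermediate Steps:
w(D, 150) - 28838 = -146 - 28838 = -28984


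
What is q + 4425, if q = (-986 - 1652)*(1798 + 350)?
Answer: -5661999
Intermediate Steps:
q = -5666424 (q = -2638*2148 = -5666424)
q + 4425 = -5666424 + 4425 = -5661999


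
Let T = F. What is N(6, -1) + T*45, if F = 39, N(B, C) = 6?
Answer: 1761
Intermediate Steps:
T = 39
N(6, -1) + T*45 = 6 + 39*45 = 6 + 1755 = 1761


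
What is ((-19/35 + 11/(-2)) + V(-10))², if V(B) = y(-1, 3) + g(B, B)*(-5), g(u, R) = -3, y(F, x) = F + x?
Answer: 588289/4900 ≈ 120.06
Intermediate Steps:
V(B) = 17 (V(B) = (-1 + 3) - 3*(-5) = 2 + 15 = 17)
((-19/35 + 11/(-2)) + V(-10))² = ((-19/35 + 11/(-2)) + 17)² = ((-19*1/35 + 11*(-½)) + 17)² = ((-19/35 - 11/2) + 17)² = (-423/70 + 17)² = (767/70)² = 588289/4900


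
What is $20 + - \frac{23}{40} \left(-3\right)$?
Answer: $\frac{869}{40} \approx 21.725$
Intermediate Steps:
$20 + - \frac{23}{40} \left(-3\right) = 20 + \left(-23\right) \frac{1}{40} \left(-3\right) = 20 - - \frac{69}{40} = 20 + \frac{69}{40} = \frac{869}{40}$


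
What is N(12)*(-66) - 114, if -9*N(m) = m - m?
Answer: -114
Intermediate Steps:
N(m) = 0 (N(m) = -(m - m)/9 = -1/9*0 = 0)
N(12)*(-66) - 114 = 0*(-66) - 114 = 0 - 114 = -114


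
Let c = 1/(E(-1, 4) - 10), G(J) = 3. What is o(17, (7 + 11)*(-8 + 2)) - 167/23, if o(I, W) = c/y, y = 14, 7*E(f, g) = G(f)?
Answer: -22401/3082 ≈ -7.2683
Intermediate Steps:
E(f, g) = 3/7 (E(f, g) = (⅐)*3 = 3/7)
c = -7/67 (c = 1/(3/7 - 10) = 1/(-67/7) = -7/67 ≈ -0.10448)
o(I, W) = -1/134 (o(I, W) = -7/67/14 = -7/67*1/14 = -1/134)
o(17, (7 + 11)*(-8 + 2)) - 167/23 = -1/134 - 167/23 = -22401/3082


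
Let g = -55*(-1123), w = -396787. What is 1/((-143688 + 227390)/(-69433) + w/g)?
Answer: -4288529245/32719965801 ≈ -0.13107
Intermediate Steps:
g = 61765
1/((-143688 + 227390)/(-69433) + w/g) = 1/((-143688 + 227390)/(-69433) - 396787/61765) = 1/(83702*(-1/69433) - 396787*1/61765) = 1/(-83702/69433 - 396787/61765) = 1/(-32719965801/4288529245) = -4288529245/32719965801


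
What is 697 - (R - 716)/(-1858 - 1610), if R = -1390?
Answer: 402515/578 ≈ 696.39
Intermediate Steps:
697 - (R - 716)/(-1858 - 1610) = 697 - (-1390 - 716)/(-1858 - 1610) = 697 - (-2106)/(-3468) = 697 - (-2106)*(-1)/3468 = 697 - 1*351/578 = 697 - 351/578 = 402515/578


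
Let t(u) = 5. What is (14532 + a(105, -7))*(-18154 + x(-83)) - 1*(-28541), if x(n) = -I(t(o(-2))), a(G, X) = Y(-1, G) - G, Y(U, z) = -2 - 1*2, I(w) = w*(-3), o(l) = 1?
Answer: -261590256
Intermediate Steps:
I(w) = -3*w
Y(U, z) = -4 (Y(U, z) = -2 - 2 = -4)
a(G, X) = -4 - G
x(n) = 15 (x(n) = -(-3)*5 = -1*(-15) = 15)
(14532 + a(105, -7))*(-18154 + x(-83)) - 1*(-28541) = (14532 + (-4 - 1*105))*(-18154 + 15) - 1*(-28541) = (14532 + (-4 - 105))*(-18139) + 28541 = (14532 - 109)*(-18139) + 28541 = 14423*(-18139) + 28541 = -261618797 + 28541 = -261590256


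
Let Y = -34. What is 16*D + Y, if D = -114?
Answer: -1858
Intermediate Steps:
16*D + Y = 16*(-114) - 34 = -1824 - 34 = -1858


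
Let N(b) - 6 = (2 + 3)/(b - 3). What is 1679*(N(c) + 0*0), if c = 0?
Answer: 21827/3 ≈ 7275.7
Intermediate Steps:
N(b) = 6 + 5/(-3 + b) (N(b) = 6 + (2 + 3)/(b - 3) = 6 + 5/(-3 + b))
1679*(N(c) + 0*0) = 1679*((-13 + 6*0)/(-3 + 0) + 0*0) = 1679*((-13 + 0)/(-3) + 0) = 1679*(-⅓*(-13) + 0) = 1679*(13/3 + 0) = 1679*(13/3) = 21827/3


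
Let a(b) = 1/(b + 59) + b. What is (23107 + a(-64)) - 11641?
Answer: 57009/5 ≈ 11402.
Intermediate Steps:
a(b) = b + 1/(59 + b) (a(b) = 1/(59 + b) + b = b + 1/(59 + b))
(23107 + a(-64)) - 11641 = (23107 + (1 + (-64)² + 59*(-64))/(59 - 64)) - 11641 = (23107 + (1 + 4096 - 3776)/(-5)) - 11641 = (23107 - ⅕*321) - 11641 = (23107 - 321/5) - 11641 = 115214/5 - 11641 = 57009/5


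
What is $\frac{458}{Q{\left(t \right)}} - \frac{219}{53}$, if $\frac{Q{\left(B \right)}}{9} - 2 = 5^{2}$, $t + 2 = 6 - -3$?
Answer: $- \frac{28943}{12879} \approx -2.2473$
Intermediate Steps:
$t = 7$ ($t = -2 + \left(6 - -3\right) = -2 + \left(6 + 3\right) = -2 + 9 = 7$)
$Q{\left(B \right)} = 243$ ($Q{\left(B \right)} = 18 + 9 \cdot 5^{2} = 18 + 9 \cdot 25 = 18 + 225 = 243$)
$\frac{458}{Q{\left(t \right)}} - \frac{219}{53} = \frac{458}{243} - \frac{219}{53} = - \frac{28943}{12879}$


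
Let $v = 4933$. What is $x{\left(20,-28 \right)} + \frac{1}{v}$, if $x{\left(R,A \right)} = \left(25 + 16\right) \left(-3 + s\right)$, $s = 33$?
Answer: $\frac{6067591}{4933} \approx 1230.0$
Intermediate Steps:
$x{\left(R,A \right)} = 1230$ ($x{\left(R,A \right)} = \left(25 + 16\right) \left(-3 + 33\right) = 41 \cdot 30 = 1230$)
$x{\left(20,-28 \right)} + \frac{1}{v} = 1230 + \frac{1}{4933} = \frac{6067591}{4933}$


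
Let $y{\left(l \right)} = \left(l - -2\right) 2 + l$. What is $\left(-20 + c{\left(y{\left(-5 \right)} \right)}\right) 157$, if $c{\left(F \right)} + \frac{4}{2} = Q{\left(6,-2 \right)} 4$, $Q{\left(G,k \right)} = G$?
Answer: $314$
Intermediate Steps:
$y{\left(l \right)} = 4 + 3 l$ ($y{\left(l \right)} = \left(l + 2\right) 2 + l = \left(2 + l\right) 2 + l = \left(4 + 2 l\right) + l = 4 + 3 l$)
$c{\left(F \right)} = 22$ ($c{\left(F \right)} = -2 + 6 \cdot 4 = -2 + 24 = 22$)
$\left(-20 + c{\left(y{\left(-5 \right)} \right)}\right) 157 = \left(-20 + 22\right) 157 = 2 \cdot 157 = 314$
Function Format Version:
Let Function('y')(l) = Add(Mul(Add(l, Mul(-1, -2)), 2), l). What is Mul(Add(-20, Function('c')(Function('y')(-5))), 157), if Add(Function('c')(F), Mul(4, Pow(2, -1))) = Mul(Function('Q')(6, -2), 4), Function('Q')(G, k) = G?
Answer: 314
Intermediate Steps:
Function('y')(l) = Add(4, Mul(3, l)) (Function('y')(l) = Add(Mul(Add(l, 2), 2), l) = Add(Mul(Add(2, l), 2), l) = Add(Add(4, Mul(2, l)), l) = Add(4, Mul(3, l)))
Function('c')(F) = 22 (Function('c')(F) = Add(-2, Mul(6, 4)) = Add(-2, 24) = 22)
Mul(Add(-20, Function('c')(Function('y')(-5))), 157) = Mul(Add(-20, 22), 157) = Mul(2, 157) = 314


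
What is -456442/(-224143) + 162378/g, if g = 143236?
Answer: 50887409183/16052673374 ≈ 3.1700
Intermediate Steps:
-456442/(-224143) + 162378/g = -456442/(-224143) + 162378/143236 = -456442*(-1/224143) + 162378*(1/143236) = 456442/224143 + 81189/71618 = 50887409183/16052673374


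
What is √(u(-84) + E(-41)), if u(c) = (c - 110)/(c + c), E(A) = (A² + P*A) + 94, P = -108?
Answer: √10944129/42 ≈ 78.766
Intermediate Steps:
E(A) = 94 + A² - 108*A (E(A) = (A² - 108*A) + 94 = 94 + A² - 108*A)
u(c) = (-110 + c)/(2*c) (u(c) = (-110 + c)/((2*c)) = (-110 + c)*(1/(2*c)) = (-110 + c)/(2*c))
√(u(-84) + E(-41)) = √((½)*(-110 - 84)/(-84) + (94 + (-41)² - 108*(-41))) = √((½)*(-1/84)*(-194) + (94 + 1681 + 4428)) = √(97/84 + 6203) = √(521149/84) = √10944129/42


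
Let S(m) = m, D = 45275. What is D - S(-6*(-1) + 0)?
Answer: 45269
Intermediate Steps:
D - S(-6*(-1) + 0) = 45275 - (-6*(-1) + 0) = 45275 - (6 + 0) = 45275 - 1*6 = 45275 - 6 = 45269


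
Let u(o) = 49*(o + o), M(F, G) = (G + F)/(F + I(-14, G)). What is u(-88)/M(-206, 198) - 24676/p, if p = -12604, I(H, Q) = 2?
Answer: -692936543/3151 ≈ -2.1991e+5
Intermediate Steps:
M(F, G) = (F + G)/(2 + F) (M(F, G) = (G + F)/(F + 2) = (F + G)/(2 + F))
u(o) = 98*o (u(o) = 49*(2*o) = 98*o)
u(-88)/M(-206, 198) - 24676/p = (98*(-88))/(((-206 + 198)/(2 - 206))) - 24676/(-12604) = -8624/(-8/(-204)) - 24676*(-1/12604) = -8624/((-1/204*(-8))) + 6169/3151 = -8624/2/51 + 6169/3151 = -8624*51/2 + 6169/3151 = -219912 + 6169/3151 = -692936543/3151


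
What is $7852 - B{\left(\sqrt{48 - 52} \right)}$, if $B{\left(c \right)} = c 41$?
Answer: $7852 - 82 i \approx 7852.0 - 82.0 i$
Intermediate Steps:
$B{\left(c \right)} = 41 c$
$7852 - B{\left(\sqrt{48 - 52} \right)} = 7852 - 41 \sqrt{48 - 52} = 7852 - 41 \sqrt{-4} = 7852 - 41 \cdot 2 i = 7852 - 82 i$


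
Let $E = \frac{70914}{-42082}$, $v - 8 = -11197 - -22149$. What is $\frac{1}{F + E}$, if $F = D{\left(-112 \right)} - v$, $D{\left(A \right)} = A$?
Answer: $- \frac{397}{4396253} \approx -9.0304 \cdot 10^{-5}$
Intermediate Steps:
$v = 10960$ ($v = 8 - -10952 = 8 + \left(-11197 + 22149\right) = 8 + 10952 = 10960$)
$F = -11072$ ($F = -112 - 10960 = -11072$)
$E = - \frac{669}{397}$ ($E = 70914 \left(- \frac{1}{42082}\right) = - \frac{669}{397} \approx -1.6851$)
$\frac{1}{F + E} = \frac{1}{-11072 - \frac{669}{397}} = \frac{1}{- \frac{4396253}{397}} = - \frac{397}{4396253}$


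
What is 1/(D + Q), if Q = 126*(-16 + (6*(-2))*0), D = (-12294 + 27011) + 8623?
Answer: 1/21324 ≈ 4.6896e-5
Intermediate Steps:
D = 23340 (D = 14717 + 8623 = 23340)
Q = -2016 (Q = 126*(-16 - 12*0) = 126*(-16 + 0) = 126*(-16) = -2016)
1/(D + Q) = 1/(23340 - 2016) = 1/21324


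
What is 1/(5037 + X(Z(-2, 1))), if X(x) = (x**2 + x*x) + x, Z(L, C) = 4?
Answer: 1/5073 ≈ 0.00019712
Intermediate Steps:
X(x) = x + 2*x**2 (X(x) = (x**2 + x**2) + x = 2*x**2 + x = x + 2*x**2)
1/(5037 + X(Z(-2, 1))) = 1/(5037 + 4*(1 + 2*4)) = 1/(5037 + 4*(1 + 8)) = 1/(5037 + 4*9) = 1/(5037 + 36) = 1/5073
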